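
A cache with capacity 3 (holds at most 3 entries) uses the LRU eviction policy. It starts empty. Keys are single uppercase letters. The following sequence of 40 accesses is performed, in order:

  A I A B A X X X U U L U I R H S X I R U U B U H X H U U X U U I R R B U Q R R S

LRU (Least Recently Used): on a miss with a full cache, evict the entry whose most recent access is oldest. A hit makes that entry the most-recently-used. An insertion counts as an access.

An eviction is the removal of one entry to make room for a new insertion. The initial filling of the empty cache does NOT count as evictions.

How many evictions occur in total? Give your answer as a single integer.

Answer: 21

Derivation:
LRU simulation (capacity=3):
  1. access A: MISS. Cache (LRU->MRU): [A]
  2. access I: MISS. Cache (LRU->MRU): [A I]
  3. access A: HIT. Cache (LRU->MRU): [I A]
  4. access B: MISS. Cache (LRU->MRU): [I A B]
  5. access A: HIT. Cache (LRU->MRU): [I B A]
  6. access X: MISS, evict I. Cache (LRU->MRU): [B A X]
  7. access X: HIT. Cache (LRU->MRU): [B A X]
  8. access X: HIT. Cache (LRU->MRU): [B A X]
  9. access U: MISS, evict B. Cache (LRU->MRU): [A X U]
  10. access U: HIT. Cache (LRU->MRU): [A X U]
  11. access L: MISS, evict A. Cache (LRU->MRU): [X U L]
  12. access U: HIT. Cache (LRU->MRU): [X L U]
  13. access I: MISS, evict X. Cache (LRU->MRU): [L U I]
  14. access R: MISS, evict L. Cache (LRU->MRU): [U I R]
  15. access H: MISS, evict U. Cache (LRU->MRU): [I R H]
  16. access S: MISS, evict I. Cache (LRU->MRU): [R H S]
  17. access X: MISS, evict R. Cache (LRU->MRU): [H S X]
  18. access I: MISS, evict H. Cache (LRU->MRU): [S X I]
  19. access R: MISS, evict S. Cache (LRU->MRU): [X I R]
  20. access U: MISS, evict X. Cache (LRU->MRU): [I R U]
  21. access U: HIT. Cache (LRU->MRU): [I R U]
  22. access B: MISS, evict I. Cache (LRU->MRU): [R U B]
  23. access U: HIT. Cache (LRU->MRU): [R B U]
  24. access H: MISS, evict R. Cache (LRU->MRU): [B U H]
  25. access X: MISS, evict B. Cache (LRU->MRU): [U H X]
  26. access H: HIT. Cache (LRU->MRU): [U X H]
  27. access U: HIT. Cache (LRU->MRU): [X H U]
  28. access U: HIT. Cache (LRU->MRU): [X H U]
  29. access X: HIT. Cache (LRU->MRU): [H U X]
  30. access U: HIT. Cache (LRU->MRU): [H X U]
  31. access U: HIT. Cache (LRU->MRU): [H X U]
  32. access I: MISS, evict H. Cache (LRU->MRU): [X U I]
  33. access R: MISS, evict X. Cache (LRU->MRU): [U I R]
  34. access R: HIT. Cache (LRU->MRU): [U I R]
  35. access B: MISS, evict U. Cache (LRU->MRU): [I R B]
  36. access U: MISS, evict I. Cache (LRU->MRU): [R B U]
  37. access Q: MISS, evict R. Cache (LRU->MRU): [B U Q]
  38. access R: MISS, evict B. Cache (LRU->MRU): [U Q R]
  39. access R: HIT. Cache (LRU->MRU): [U Q R]
  40. access S: MISS, evict U. Cache (LRU->MRU): [Q R S]
Total: 16 hits, 24 misses, 21 evictions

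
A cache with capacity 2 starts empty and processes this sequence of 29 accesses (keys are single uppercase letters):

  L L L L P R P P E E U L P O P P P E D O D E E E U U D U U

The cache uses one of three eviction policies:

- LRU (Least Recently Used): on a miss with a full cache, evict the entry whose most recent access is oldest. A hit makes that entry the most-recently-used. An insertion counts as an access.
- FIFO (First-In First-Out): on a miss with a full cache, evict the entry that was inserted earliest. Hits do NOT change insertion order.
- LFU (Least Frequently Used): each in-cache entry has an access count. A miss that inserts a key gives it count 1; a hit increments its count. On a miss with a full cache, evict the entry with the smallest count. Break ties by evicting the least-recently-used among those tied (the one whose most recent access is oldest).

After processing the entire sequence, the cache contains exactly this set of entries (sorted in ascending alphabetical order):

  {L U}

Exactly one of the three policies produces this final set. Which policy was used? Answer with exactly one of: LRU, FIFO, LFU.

Answer: LFU

Derivation:
Simulating under each policy and comparing final sets:
  LRU: final set = {D U} -> differs
  FIFO: final set = {D U} -> differs
  LFU: final set = {L U} -> MATCHES target
Only LFU produces the target set.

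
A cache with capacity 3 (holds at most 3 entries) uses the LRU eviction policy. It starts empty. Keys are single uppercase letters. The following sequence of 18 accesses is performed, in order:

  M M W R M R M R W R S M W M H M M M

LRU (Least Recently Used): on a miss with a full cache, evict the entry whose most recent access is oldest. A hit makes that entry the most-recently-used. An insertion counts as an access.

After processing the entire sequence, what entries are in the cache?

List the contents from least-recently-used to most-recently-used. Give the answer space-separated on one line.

Answer: W H M

Derivation:
LRU simulation (capacity=3):
  1. access M: MISS. Cache (LRU->MRU): [M]
  2. access M: HIT. Cache (LRU->MRU): [M]
  3. access W: MISS. Cache (LRU->MRU): [M W]
  4. access R: MISS. Cache (LRU->MRU): [M W R]
  5. access M: HIT. Cache (LRU->MRU): [W R M]
  6. access R: HIT. Cache (LRU->MRU): [W M R]
  7. access M: HIT. Cache (LRU->MRU): [W R M]
  8. access R: HIT. Cache (LRU->MRU): [W M R]
  9. access W: HIT. Cache (LRU->MRU): [M R W]
  10. access R: HIT. Cache (LRU->MRU): [M W R]
  11. access S: MISS, evict M. Cache (LRU->MRU): [W R S]
  12. access M: MISS, evict W. Cache (LRU->MRU): [R S M]
  13. access W: MISS, evict R. Cache (LRU->MRU): [S M W]
  14. access M: HIT. Cache (LRU->MRU): [S W M]
  15. access H: MISS, evict S. Cache (LRU->MRU): [W M H]
  16. access M: HIT. Cache (LRU->MRU): [W H M]
  17. access M: HIT. Cache (LRU->MRU): [W H M]
  18. access M: HIT. Cache (LRU->MRU): [W H M]
Total: 11 hits, 7 misses, 4 evictions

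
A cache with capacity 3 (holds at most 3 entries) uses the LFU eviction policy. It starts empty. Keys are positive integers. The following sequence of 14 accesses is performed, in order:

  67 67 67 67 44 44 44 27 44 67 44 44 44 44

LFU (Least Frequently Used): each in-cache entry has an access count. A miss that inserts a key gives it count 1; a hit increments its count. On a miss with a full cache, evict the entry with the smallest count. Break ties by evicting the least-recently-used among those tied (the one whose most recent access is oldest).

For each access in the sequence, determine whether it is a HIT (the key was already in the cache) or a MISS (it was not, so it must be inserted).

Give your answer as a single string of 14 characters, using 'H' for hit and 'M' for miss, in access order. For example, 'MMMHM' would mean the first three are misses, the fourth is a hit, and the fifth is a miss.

LFU simulation (capacity=3):
  1. access 67: MISS. Cache: [67(c=1)]
  2. access 67: HIT, count now 2. Cache: [67(c=2)]
  3. access 67: HIT, count now 3. Cache: [67(c=3)]
  4. access 67: HIT, count now 4. Cache: [67(c=4)]
  5. access 44: MISS. Cache: [44(c=1) 67(c=4)]
  6. access 44: HIT, count now 2. Cache: [44(c=2) 67(c=4)]
  7. access 44: HIT, count now 3. Cache: [44(c=3) 67(c=4)]
  8. access 27: MISS. Cache: [27(c=1) 44(c=3) 67(c=4)]
  9. access 44: HIT, count now 4. Cache: [27(c=1) 67(c=4) 44(c=4)]
  10. access 67: HIT, count now 5. Cache: [27(c=1) 44(c=4) 67(c=5)]
  11. access 44: HIT, count now 5. Cache: [27(c=1) 67(c=5) 44(c=5)]
  12. access 44: HIT, count now 6. Cache: [27(c=1) 67(c=5) 44(c=6)]
  13. access 44: HIT, count now 7. Cache: [27(c=1) 67(c=5) 44(c=7)]
  14. access 44: HIT, count now 8. Cache: [27(c=1) 67(c=5) 44(c=8)]
Total: 11 hits, 3 misses, 0 evictions

Answer: MHHHMHHMHHHHHH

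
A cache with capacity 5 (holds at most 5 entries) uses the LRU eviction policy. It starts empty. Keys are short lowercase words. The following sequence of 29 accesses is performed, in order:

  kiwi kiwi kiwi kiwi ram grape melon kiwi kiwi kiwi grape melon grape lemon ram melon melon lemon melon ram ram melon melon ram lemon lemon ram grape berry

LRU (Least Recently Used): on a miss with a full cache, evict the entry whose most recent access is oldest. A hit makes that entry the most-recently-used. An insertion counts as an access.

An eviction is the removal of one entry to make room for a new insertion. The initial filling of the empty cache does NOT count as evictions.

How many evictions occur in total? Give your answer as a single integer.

Answer: 1

Derivation:
LRU simulation (capacity=5):
  1. access kiwi: MISS. Cache (LRU->MRU): [kiwi]
  2. access kiwi: HIT. Cache (LRU->MRU): [kiwi]
  3. access kiwi: HIT. Cache (LRU->MRU): [kiwi]
  4. access kiwi: HIT. Cache (LRU->MRU): [kiwi]
  5. access ram: MISS. Cache (LRU->MRU): [kiwi ram]
  6. access grape: MISS. Cache (LRU->MRU): [kiwi ram grape]
  7. access melon: MISS. Cache (LRU->MRU): [kiwi ram grape melon]
  8. access kiwi: HIT. Cache (LRU->MRU): [ram grape melon kiwi]
  9. access kiwi: HIT. Cache (LRU->MRU): [ram grape melon kiwi]
  10. access kiwi: HIT. Cache (LRU->MRU): [ram grape melon kiwi]
  11. access grape: HIT. Cache (LRU->MRU): [ram melon kiwi grape]
  12. access melon: HIT. Cache (LRU->MRU): [ram kiwi grape melon]
  13. access grape: HIT. Cache (LRU->MRU): [ram kiwi melon grape]
  14. access lemon: MISS. Cache (LRU->MRU): [ram kiwi melon grape lemon]
  15. access ram: HIT. Cache (LRU->MRU): [kiwi melon grape lemon ram]
  16. access melon: HIT. Cache (LRU->MRU): [kiwi grape lemon ram melon]
  17. access melon: HIT. Cache (LRU->MRU): [kiwi grape lemon ram melon]
  18. access lemon: HIT. Cache (LRU->MRU): [kiwi grape ram melon lemon]
  19. access melon: HIT. Cache (LRU->MRU): [kiwi grape ram lemon melon]
  20. access ram: HIT. Cache (LRU->MRU): [kiwi grape lemon melon ram]
  21. access ram: HIT. Cache (LRU->MRU): [kiwi grape lemon melon ram]
  22. access melon: HIT. Cache (LRU->MRU): [kiwi grape lemon ram melon]
  23. access melon: HIT. Cache (LRU->MRU): [kiwi grape lemon ram melon]
  24. access ram: HIT. Cache (LRU->MRU): [kiwi grape lemon melon ram]
  25. access lemon: HIT. Cache (LRU->MRU): [kiwi grape melon ram lemon]
  26. access lemon: HIT. Cache (LRU->MRU): [kiwi grape melon ram lemon]
  27. access ram: HIT. Cache (LRU->MRU): [kiwi grape melon lemon ram]
  28. access grape: HIT. Cache (LRU->MRU): [kiwi melon lemon ram grape]
  29. access berry: MISS, evict kiwi. Cache (LRU->MRU): [melon lemon ram grape berry]
Total: 23 hits, 6 misses, 1 evictions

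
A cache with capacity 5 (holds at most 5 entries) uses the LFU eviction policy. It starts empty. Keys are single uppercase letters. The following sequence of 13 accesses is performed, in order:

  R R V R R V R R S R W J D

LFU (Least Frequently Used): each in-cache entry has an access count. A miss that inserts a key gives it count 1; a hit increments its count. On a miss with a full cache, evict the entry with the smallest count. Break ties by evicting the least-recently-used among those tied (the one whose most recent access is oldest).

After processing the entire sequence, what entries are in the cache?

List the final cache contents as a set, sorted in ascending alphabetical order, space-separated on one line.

LFU simulation (capacity=5):
  1. access R: MISS. Cache: [R(c=1)]
  2. access R: HIT, count now 2. Cache: [R(c=2)]
  3. access V: MISS. Cache: [V(c=1) R(c=2)]
  4. access R: HIT, count now 3. Cache: [V(c=1) R(c=3)]
  5. access R: HIT, count now 4. Cache: [V(c=1) R(c=4)]
  6. access V: HIT, count now 2. Cache: [V(c=2) R(c=4)]
  7. access R: HIT, count now 5. Cache: [V(c=2) R(c=5)]
  8. access R: HIT, count now 6. Cache: [V(c=2) R(c=6)]
  9. access S: MISS. Cache: [S(c=1) V(c=2) R(c=6)]
  10. access R: HIT, count now 7. Cache: [S(c=1) V(c=2) R(c=7)]
  11. access W: MISS. Cache: [S(c=1) W(c=1) V(c=2) R(c=7)]
  12. access J: MISS. Cache: [S(c=1) W(c=1) J(c=1) V(c=2) R(c=7)]
  13. access D: MISS, evict S(c=1). Cache: [W(c=1) J(c=1) D(c=1) V(c=2) R(c=7)]
Total: 7 hits, 6 misses, 1 evictions

Answer: D J R V W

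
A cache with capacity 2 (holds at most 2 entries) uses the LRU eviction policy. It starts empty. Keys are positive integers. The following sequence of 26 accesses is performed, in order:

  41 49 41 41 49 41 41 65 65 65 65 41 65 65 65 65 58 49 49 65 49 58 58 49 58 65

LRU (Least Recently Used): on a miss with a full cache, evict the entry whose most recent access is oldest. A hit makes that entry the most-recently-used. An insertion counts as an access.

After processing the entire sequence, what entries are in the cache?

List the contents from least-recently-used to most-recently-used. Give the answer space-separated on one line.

LRU simulation (capacity=2):
  1. access 41: MISS. Cache (LRU->MRU): [41]
  2. access 49: MISS. Cache (LRU->MRU): [41 49]
  3. access 41: HIT. Cache (LRU->MRU): [49 41]
  4. access 41: HIT. Cache (LRU->MRU): [49 41]
  5. access 49: HIT. Cache (LRU->MRU): [41 49]
  6. access 41: HIT. Cache (LRU->MRU): [49 41]
  7. access 41: HIT. Cache (LRU->MRU): [49 41]
  8. access 65: MISS, evict 49. Cache (LRU->MRU): [41 65]
  9. access 65: HIT. Cache (LRU->MRU): [41 65]
  10. access 65: HIT. Cache (LRU->MRU): [41 65]
  11. access 65: HIT. Cache (LRU->MRU): [41 65]
  12. access 41: HIT. Cache (LRU->MRU): [65 41]
  13. access 65: HIT. Cache (LRU->MRU): [41 65]
  14. access 65: HIT. Cache (LRU->MRU): [41 65]
  15. access 65: HIT. Cache (LRU->MRU): [41 65]
  16. access 65: HIT. Cache (LRU->MRU): [41 65]
  17. access 58: MISS, evict 41. Cache (LRU->MRU): [65 58]
  18. access 49: MISS, evict 65. Cache (LRU->MRU): [58 49]
  19. access 49: HIT. Cache (LRU->MRU): [58 49]
  20. access 65: MISS, evict 58. Cache (LRU->MRU): [49 65]
  21. access 49: HIT. Cache (LRU->MRU): [65 49]
  22. access 58: MISS, evict 65. Cache (LRU->MRU): [49 58]
  23. access 58: HIT. Cache (LRU->MRU): [49 58]
  24. access 49: HIT. Cache (LRU->MRU): [58 49]
  25. access 58: HIT. Cache (LRU->MRU): [49 58]
  26. access 65: MISS, evict 49. Cache (LRU->MRU): [58 65]
Total: 18 hits, 8 misses, 6 evictions

Answer: 58 65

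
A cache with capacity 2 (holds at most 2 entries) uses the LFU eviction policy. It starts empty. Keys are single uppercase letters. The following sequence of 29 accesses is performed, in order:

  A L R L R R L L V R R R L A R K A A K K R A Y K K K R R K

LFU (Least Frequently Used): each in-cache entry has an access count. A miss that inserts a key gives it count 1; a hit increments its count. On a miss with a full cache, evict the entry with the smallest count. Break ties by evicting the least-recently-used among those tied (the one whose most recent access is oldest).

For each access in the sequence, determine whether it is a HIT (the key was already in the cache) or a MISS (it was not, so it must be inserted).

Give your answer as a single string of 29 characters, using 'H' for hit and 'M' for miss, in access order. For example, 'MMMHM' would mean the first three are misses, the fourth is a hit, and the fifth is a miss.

Answer: MMMHHHHHMMHHHMMMMHMHMMMMHHMHM

Derivation:
LFU simulation (capacity=2):
  1. access A: MISS. Cache: [A(c=1)]
  2. access L: MISS. Cache: [A(c=1) L(c=1)]
  3. access R: MISS, evict A(c=1). Cache: [L(c=1) R(c=1)]
  4. access L: HIT, count now 2. Cache: [R(c=1) L(c=2)]
  5. access R: HIT, count now 2. Cache: [L(c=2) R(c=2)]
  6. access R: HIT, count now 3. Cache: [L(c=2) R(c=3)]
  7. access L: HIT, count now 3. Cache: [R(c=3) L(c=3)]
  8. access L: HIT, count now 4. Cache: [R(c=3) L(c=4)]
  9. access V: MISS, evict R(c=3). Cache: [V(c=1) L(c=4)]
  10. access R: MISS, evict V(c=1). Cache: [R(c=1) L(c=4)]
  11. access R: HIT, count now 2. Cache: [R(c=2) L(c=4)]
  12. access R: HIT, count now 3. Cache: [R(c=3) L(c=4)]
  13. access L: HIT, count now 5. Cache: [R(c=3) L(c=5)]
  14. access A: MISS, evict R(c=3). Cache: [A(c=1) L(c=5)]
  15. access R: MISS, evict A(c=1). Cache: [R(c=1) L(c=5)]
  16. access K: MISS, evict R(c=1). Cache: [K(c=1) L(c=5)]
  17. access A: MISS, evict K(c=1). Cache: [A(c=1) L(c=5)]
  18. access A: HIT, count now 2. Cache: [A(c=2) L(c=5)]
  19. access K: MISS, evict A(c=2). Cache: [K(c=1) L(c=5)]
  20. access K: HIT, count now 2. Cache: [K(c=2) L(c=5)]
  21. access R: MISS, evict K(c=2). Cache: [R(c=1) L(c=5)]
  22. access A: MISS, evict R(c=1). Cache: [A(c=1) L(c=5)]
  23. access Y: MISS, evict A(c=1). Cache: [Y(c=1) L(c=5)]
  24. access K: MISS, evict Y(c=1). Cache: [K(c=1) L(c=5)]
  25. access K: HIT, count now 2. Cache: [K(c=2) L(c=5)]
  26. access K: HIT, count now 3. Cache: [K(c=3) L(c=5)]
  27. access R: MISS, evict K(c=3). Cache: [R(c=1) L(c=5)]
  28. access R: HIT, count now 2. Cache: [R(c=2) L(c=5)]
  29. access K: MISS, evict R(c=2). Cache: [K(c=1) L(c=5)]
Total: 13 hits, 16 misses, 14 evictions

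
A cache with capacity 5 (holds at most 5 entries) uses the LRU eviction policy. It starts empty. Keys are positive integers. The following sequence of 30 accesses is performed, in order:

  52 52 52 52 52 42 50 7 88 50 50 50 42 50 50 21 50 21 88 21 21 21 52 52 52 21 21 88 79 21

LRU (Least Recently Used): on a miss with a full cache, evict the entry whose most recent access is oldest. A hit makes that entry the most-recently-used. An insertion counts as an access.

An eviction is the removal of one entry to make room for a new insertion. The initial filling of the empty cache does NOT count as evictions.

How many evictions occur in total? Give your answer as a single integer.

Answer: 3

Derivation:
LRU simulation (capacity=5):
  1. access 52: MISS. Cache (LRU->MRU): [52]
  2. access 52: HIT. Cache (LRU->MRU): [52]
  3. access 52: HIT. Cache (LRU->MRU): [52]
  4. access 52: HIT. Cache (LRU->MRU): [52]
  5. access 52: HIT. Cache (LRU->MRU): [52]
  6. access 42: MISS. Cache (LRU->MRU): [52 42]
  7. access 50: MISS. Cache (LRU->MRU): [52 42 50]
  8. access 7: MISS. Cache (LRU->MRU): [52 42 50 7]
  9. access 88: MISS. Cache (LRU->MRU): [52 42 50 7 88]
  10. access 50: HIT. Cache (LRU->MRU): [52 42 7 88 50]
  11. access 50: HIT. Cache (LRU->MRU): [52 42 7 88 50]
  12. access 50: HIT. Cache (LRU->MRU): [52 42 7 88 50]
  13. access 42: HIT. Cache (LRU->MRU): [52 7 88 50 42]
  14. access 50: HIT. Cache (LRU->MRU): [52 7 88 42 50]
  15. access 50: HIT. Cache (LRU->MRU): [52 7 88 42 50]
  16. access 21: MISS, evict 52. Cache (LRU->MRU): [7 88 42 50 21]
  17. access 50: HIT. Cache (LRU->MRU): [7 88 42 21 50]
  18. access 21: HIT. Cache (LRU->MRU): [7 88 42 50 21]
  19. access 88: HIT. Cache (LRU->MRU): [7 42 50 21 88]
  20. access 21: HIT. Cache (LRU->MRU): [7 42 50 88 21]
  21. access 21: HIT. Cache (LRU->MRU): [7 42 50 88 21]
  22. access 21: HIT. Cache (LRU->MRU): [7 42 50 88 21]
  23. access 52: MISS, evict 7. Cache (LRU->MRU): [42 50 88 21 52]
  24. access 52: HIT. Cache (LRU->MRU): [42 50 88 21 52]
  25. access 52: HIT. Cache (LRU->MRU): [42 50 88 21 52]
  26. access 21: HIT. Cache (LRU->MRU): [42 50 88 52 21]
  27. access 21: HIT. Cache (LRU->MRU): [42 50 88 52 21]
  28. access 88: HIT. Cache (LRU->MRU): [42 50 52 21 88]
  29. access 79: MISS, evict 42. Cache (LRU->MRU): [50 52 21 88 79]
  30. access 21: HIT. Cache (LRU->MRU): [50 52 88 79 21]
Total: 22 hits, 8 misses, 3 evictions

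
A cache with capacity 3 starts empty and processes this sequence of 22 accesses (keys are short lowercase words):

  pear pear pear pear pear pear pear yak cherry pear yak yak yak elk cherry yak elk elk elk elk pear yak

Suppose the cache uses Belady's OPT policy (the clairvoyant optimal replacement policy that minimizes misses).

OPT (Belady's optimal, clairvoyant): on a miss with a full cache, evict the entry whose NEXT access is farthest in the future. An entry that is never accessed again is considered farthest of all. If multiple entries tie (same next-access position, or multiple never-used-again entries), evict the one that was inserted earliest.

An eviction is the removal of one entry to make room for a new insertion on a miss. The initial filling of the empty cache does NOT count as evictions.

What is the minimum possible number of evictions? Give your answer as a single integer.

OPT (Belady) simulation (capacity=3):
  1. access pear: MISS. Cache: [pear]
  2. access pear: HIT. Next use of pear: step 3. Cache: [pear]
  3. access pear: HIT. Next use of pear: step 4. Cache: [pear]
  4. access pear: HIT. Next use of pear: step 5. Cache: [pear]
  5. access pear: HIT. Next use of pear: step 6. Cache: [pear]
  6. access pear: HIT. Next use of pear: step 7. Cache: [pear]
  7. access pear: HIT. Next use of pear: step 10. Cache: [pear]
  8. access yak: MISS. Cache: [pear yak]
  9. access cherry: MISS. Cache: [pear yak cherry]
  10. access pear: HIT. Next use of pear: step 21. Cache: [pear yak cherry]
  11. access yak: HIT. Next use of yak: step 12. Cache: [pear yak cherry]
  12. access yak: HIT. Next use of yak: step 13. Cache: [pear yak cherry]
  13. access yak: HIT. Next use of yak: step 16. Cache: [pear yak cherry]
  14. access elk: MISS, evict pear (next use: step 21). Cache: [yak cherry elk]
  15. access cherry: HIT. Next use of cherry: never. Cache: [yak cherry elk]
  16. access yak: HIT. Next use of yak: step 22. Cache: [yak cherry elk]
  17. access elk: HIT. Next use of elk: step 18. Cache: [yak cherry elk]
  18. access elk: HIT. Next use of elk: step 19. Cache: [yak cherry elk]
  19. access elk: HIT. Next use of elk: step 20. Cache: [yak cherry elk]
  20. access elk: HIT. Next use of elk: never. Cache: [yak cherry elk]
  21. access pear: MISS, evict cherry (next use: never). Cache: [yak elk pear]
  22. access yak: HIT. Next use of yak: never. Cache: [yak elk pear]
Total: 17 hits, 5 misses, 2 evictions

Answer: 2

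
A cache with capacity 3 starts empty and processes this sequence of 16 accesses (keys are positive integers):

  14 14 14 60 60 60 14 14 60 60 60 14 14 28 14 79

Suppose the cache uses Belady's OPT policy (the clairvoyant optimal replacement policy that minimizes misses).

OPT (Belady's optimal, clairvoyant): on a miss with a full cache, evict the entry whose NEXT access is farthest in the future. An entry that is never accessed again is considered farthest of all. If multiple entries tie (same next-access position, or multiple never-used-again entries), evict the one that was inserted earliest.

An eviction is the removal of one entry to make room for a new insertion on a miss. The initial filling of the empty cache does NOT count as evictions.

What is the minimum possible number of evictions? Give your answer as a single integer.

OPT (Belady) simulation (capacity=3):
  1. access 14: MISS. Cache: [14]
  2. access 14: HIT. Next use of 14: step 3. Cache: [14]
  3. access 14: HIT. Next use of 14: step 7. Cache: [14]
  4. access 60: MISS. Cache: [14 60]
  5. access 60: HIT. Next use of 60: step 6. Cache: [14 60]
  6. access 60: HIT. Next use of 60: step 9. Cache: [14 60]
  7. access 14: HIT. Next use of 14: step 8. Cache: [14 60]
  8. access 14: HIT. Next use of 14: step 12. Cache: [14 60]
  9. access 60: HIT. Next use of 60: step 10. Cache: [14 60]
  10. access 60: HIT. Next use of 60: step 11. Cache: [14 60]
  11. access 60: HIT. Next use of 60: never. Cache: [14 60]
  12. access 14: HIT. Next use of 14: step 13. Cache: [14 60]
  13. access 14: HIT. Next use of 14: step 15. Cache: [14 60]
  14. access 28: MISS. Cache: [14 60 28]
  15. access 14: HIT. Next use of 14: never. Cache: [14 60 28]
  16. access 79: MISS, evict 14 (next use: never). Cache: [60 28 79]
Total: 12 hits, 4 misses, 1 evictions

Answer: 1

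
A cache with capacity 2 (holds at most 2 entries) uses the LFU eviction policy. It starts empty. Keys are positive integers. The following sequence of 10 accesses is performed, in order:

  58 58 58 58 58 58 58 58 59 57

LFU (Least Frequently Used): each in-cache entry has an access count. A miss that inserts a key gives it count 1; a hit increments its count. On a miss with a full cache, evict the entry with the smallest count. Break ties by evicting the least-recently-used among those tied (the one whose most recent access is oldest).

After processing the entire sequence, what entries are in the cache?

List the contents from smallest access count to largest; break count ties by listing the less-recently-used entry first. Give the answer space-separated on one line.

Answer: 57 58

Derivation:
LFU simulation (capacity=2):
  1. access 58: MISS. Cache: [58(c=1)]
  2. access 58: HIT, count now 2. Cache: [58(c=2)]
  3. access 58: HIT, count now 3. Cache: [58(c=3)]
  4. access 58: HIT, count now 4. Cache: [58(c=4)]
  5. access 58: HIT, count now 5. Cache: [58(c=5)]
  6. access 58: HIT, count now 6. Cache: [58(c=6)]
  7. access 58: HIT, count now 7. Cache: [58(c=7)]
  8. access 58: HIT, count now 8. Cache: [58(c=8)]
  9. access 59: MISS. Cache: [59(c=1) 58(c=8)]
  10. access 57: MISS, evict 59(c=1). Cache: [57(c=1) 58(c=8)]
Total: 7 hits, 3 misses, 1 evictions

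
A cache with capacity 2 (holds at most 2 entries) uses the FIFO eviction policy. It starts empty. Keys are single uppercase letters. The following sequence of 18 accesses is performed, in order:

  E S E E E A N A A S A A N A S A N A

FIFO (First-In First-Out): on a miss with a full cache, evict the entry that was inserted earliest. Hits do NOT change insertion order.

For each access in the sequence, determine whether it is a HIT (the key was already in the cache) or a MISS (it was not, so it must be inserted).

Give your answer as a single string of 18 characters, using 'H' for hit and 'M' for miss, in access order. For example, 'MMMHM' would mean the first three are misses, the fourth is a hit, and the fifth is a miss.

FIFO simulation (capacity=2):
  1. access E: MISS. Cache (old->new): [E]
  2. access S: MISS. Cache (old->new): [E S]
  3. access E: HIT. Cache (old->new): [E S]
  4. access E: HIT. Cache (old->new): [E S]
  5. access E: HIT. Cache (old->new): [E S]
  6. access A: MISS, evict E. Cache (old->new): [S A]
  7. access N: MISS, evict S. Cache (old->new): [A N]
  8. access A: HIT. Cache (old->new): [A N]
  9. access A: HIT. Cache (old->new): [A N]
  10. access S: MISS, evict A. Cache (old->new): [N S]
  11. access A: MISS, evict N. Cache (old->new): [S A]
  12. access A: HIT. Cache (old->new): [S A]
  13. access N: MISS, evict S. Cache (old->new): [A N]
  14. access A: HIT. Cache (old->new): [A N]
  15. access S: MISS, evict A. Cache (old->new): [N S]
  16. access A: MISS, evict N. Cache (old->new): [S A]
  17. access N: MISS, evict S. Cache (old->new): [A N]
  18. access A: HIT. Cache (old->new): [A N]
Total: 8 hits, 10 misses, 8 evictions

Answer: MMHHHMMHHMMHMHMMMH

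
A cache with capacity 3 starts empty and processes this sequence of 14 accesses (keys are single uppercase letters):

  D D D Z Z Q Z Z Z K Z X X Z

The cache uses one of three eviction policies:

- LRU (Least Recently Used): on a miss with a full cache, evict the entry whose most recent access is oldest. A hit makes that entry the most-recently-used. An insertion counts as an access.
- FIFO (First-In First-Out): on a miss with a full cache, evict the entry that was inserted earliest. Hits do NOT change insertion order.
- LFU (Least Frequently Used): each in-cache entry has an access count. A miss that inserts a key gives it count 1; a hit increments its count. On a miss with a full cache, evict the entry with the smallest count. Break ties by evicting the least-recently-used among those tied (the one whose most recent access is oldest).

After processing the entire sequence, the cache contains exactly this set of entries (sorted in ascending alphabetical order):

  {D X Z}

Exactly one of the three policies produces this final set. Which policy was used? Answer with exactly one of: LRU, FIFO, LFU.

Simulating under each policy and comparing final sets:
  LRU: final set = {K X Z} -> differs
  FIFO: final set = {K X Z} -> differs
  LFU: final set = {D X Z} -> MATCHES target
Only LFU produces the target set.

Answer: LFU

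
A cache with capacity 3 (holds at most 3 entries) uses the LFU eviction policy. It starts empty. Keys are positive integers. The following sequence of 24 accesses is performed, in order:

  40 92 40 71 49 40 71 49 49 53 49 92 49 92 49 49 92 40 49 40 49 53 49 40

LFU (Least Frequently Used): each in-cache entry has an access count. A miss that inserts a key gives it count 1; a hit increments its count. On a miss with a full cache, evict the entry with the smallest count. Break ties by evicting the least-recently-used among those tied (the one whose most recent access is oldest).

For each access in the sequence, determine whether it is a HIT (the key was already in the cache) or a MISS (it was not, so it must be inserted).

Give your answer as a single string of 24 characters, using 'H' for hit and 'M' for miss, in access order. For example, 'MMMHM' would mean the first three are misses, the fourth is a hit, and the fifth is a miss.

Answer: MMHMMHHHHMHMHHHHHHHHHMHH

Derivation:
LFU simulation (capacity=3):
  1. access 40: MISS. Cache: [40(c=1)]
  2. access 92: MISS. Cache: [40(c=1) 92(c=1)]
  3. access 40: HIT, count now 2. Cache: [92(c=1) 40(c=2)]
  4. access 71: MISS. Cache: [92(c=1) 71(c=1) 40(c=2)]
  5. access 49: MISS, evict 92(c=1). Cache: [71(c=1) 49(c=1) 40(c=2)]
  6. access 40: HIT, count now 3. Cache: [71(c=1) 49(c=1) 40(c=3)]
  7. access 71: HIT, count now 2. Cache: [49(c=1) 71(c=2) 40(c=3)]
  8. access 49: HIT, count now 2. Cache: [71(c=2) 49(c=2) 40(c=3)]
  9. access 49: HIT, count now 3. Cache: [71(c=2) 40(c=3) 49(c=3)]
  10. access 53: MISS, evict 71(c=2). Cache: [53(c=1) 40(c=3) 49(c=3)]
  11. access 49: HIT, count now 4. Cache: [53(c=1) 40(c=3) 49(c=4)]
  12. access 92: MISS, evict 53(c=1). Cache: [92(c=1) 40(c=3) 49(c=4)]
  13. access 49: HIT, count now 5. Cache: [92(c=1) 40(c=3) 49(c=5)]
  14. access 92: HIT, count now 2. Cache: [92(c=2) 40(c=3) 49(c=5)]
  15. access 49: HIT, count now 6. Cache: [92(c=2) 40(c=3) 49(c=6)]
  16. access 49: HIT, count now 7. Cache: [92(c=2) 40(c=3) 49(c=7)]
  17. access 92: HIT, count now 3. Cache: [40(c=3) 92(c=3) 49(c=7)]
  18. access 40: HIT, count now 4. Cache: [92(c=3) 40(c=4) 49(c=7)]
  19. access 49: HIT, count now 8. Cache: [92(c=3) 40(c=4) 49(c=8)]
  20. access 40: HIT, count now 5. Cache: [92(c=3) 40(c=5) 49(c=8)]
  21. access 49: HIT, count now 9. Cache: [92(c=3) 40(c=5) 49(c=9)]
  22. access 53: MISS, evict 92(c=3). Cache: [53(c=1) 40(c=5) 49(c=9)]
  23. access 49: HIT, count now 10. Cache: [53(c=1) 40(c=5) 49(c=10)]
  24. access 40: HIT, count now 6. Cache: [53(c=1) 40(c=6) 49(c=10)]
Total: 17 hits, 7 misses, 4 evictions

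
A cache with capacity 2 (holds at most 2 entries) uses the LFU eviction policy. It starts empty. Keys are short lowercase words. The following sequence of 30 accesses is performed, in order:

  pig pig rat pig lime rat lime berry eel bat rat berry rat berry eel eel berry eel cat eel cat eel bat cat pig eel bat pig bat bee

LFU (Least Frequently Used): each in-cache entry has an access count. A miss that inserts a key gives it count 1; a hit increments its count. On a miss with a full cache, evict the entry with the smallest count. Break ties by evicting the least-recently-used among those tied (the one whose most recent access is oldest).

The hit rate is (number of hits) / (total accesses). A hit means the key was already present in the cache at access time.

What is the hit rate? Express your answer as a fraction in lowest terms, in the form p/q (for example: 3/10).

Answer: 1/5

Derivation:
LFU simulation (capacity=2):
  1. access pig: MISS. Cache: [pig(c=1)]
  2. access pig: HIT, count now 2. Cache: [pig(c=2)]
  3. access rat: MISS. Cache: [rat(c=1) pig(c=2)]
  4. access pig: HIT, count now 3. Cache: [rat(c=1) pig(c=3)]
  5. access lime: MISS, evict rat(c=1). Cache: [lime(c=1) pig(c=3)]
  6. access rat: MISS, evict lime(c=1). Cache: [rat(c=1) pig(c=3)]
  7. access lime: MISS, evict rat(c=1). Cache: [lime(c=1) pig(c=3)]
  8. access berry: MISS, evict lime(c=1). Cache: [berry(c=1) pig(c=3)]
  9. access eel: MISS, evict berry(c=1). Cache: [eel(c=1) pig(c=3)]
  10. access bat: MISS, evict eel(c=1). Cache: [bat(c=1) pig(c=3)]
  11. access rat: MISS, evict bat(c=1). Cache: [rat(c=1) pig(c=3)]
  12. access berry: MISS, evict rat(c=1). Cache: [berry(c=1) pig(c=3)]
  13. access rat: MISS, evict berry(c=1). Cache: [rat(c=1) pig(c=3)]
  14. access berry: MISS, evict rat(c=1). Cache: [berry(c=1) pig(c=3)]
  15. access eel: MISS, evict berry(c=1). Cache: [eel(c=1) pig(c=3)]
  16. access eel: HIT, count now 2. Cache: [eel(c=2) pig(c=3)]
  17. access berry: MISS, evict eel(c=2). Cache: [berry(c=1) pig(c=3)]
  18. access eel: MISS, evict berry(c=1). Cache: [eel(c=1) pig(c=3)]
  19. access cat: MISS, evict eel(c=1). Cache: [cat(c=1) pig(c=3)]
  20. access eel: MISS, evict cat(c=1). Cache: [eel(c=1) pig(c=3)]
  21. access cat: MISS, evict eel(c=1). Cache: [cat(c=1) pig(c=3)]
  22. access eel: MISS, evict cat(c=1). Cache: [eel(c=1) pig(c=3)]
  23. access bat: MISS, evict eel(c=1). Cache: [bat(c=1) pig(c=3)]
  24. access cat: MISS, evict bat(c=1). Cache: [cat(c=1) pig(c=3)]
  25. access pig: HIT, count now 4. Cache: [cat(c=1) pig(c=4)]
  26. access eel: MISS, evict cat(c=1). Cache: [eel(c=1) pig(c=4)]
  27. access bat: MISS, evict eel(c=1). Cache: [bat(c=1) pig(c=4)]
  28. access pig: HIT, count now 5. Cache: [bat(c=1) pig(c=5)]
  29. access bat: HIT, count now 2. Cache: [bat(c=2) pig(c=5)]
  30. access bee: MISS, evict bat(c=2). Cache: [bee(c=1) pig(c=5)]
Total: 6 hits, 24 misses, 22 evictions

Hit rate = 6/30 = 1/5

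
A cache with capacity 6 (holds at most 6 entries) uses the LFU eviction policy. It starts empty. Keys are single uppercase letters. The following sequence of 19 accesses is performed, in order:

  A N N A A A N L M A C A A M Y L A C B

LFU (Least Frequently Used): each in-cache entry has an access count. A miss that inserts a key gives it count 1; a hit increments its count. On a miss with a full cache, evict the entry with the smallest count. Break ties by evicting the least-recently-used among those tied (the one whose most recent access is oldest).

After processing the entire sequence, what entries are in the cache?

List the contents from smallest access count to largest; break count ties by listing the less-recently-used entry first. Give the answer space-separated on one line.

LFU simulation (capacity=6):
  1. access A: MISS. Cache: [A(c=1)]
  2. access N: MISS. Cache: [A(c=1) N(c=1)]
  3. access N: HIT, count now 2. Cache: [A(c=1) N(c=2)]
  4. access A: HIT, count now 2. Cache: [N(c=2) A(c=2)]
  5. access A: HIT, count now 3. Cache: [N(c=2) A(c=3)]
  6. access A: HIT, count now 4. Cache: [N(c=2) A(c=4)]
  7. access N: HIT, count now 3. Cache: [N(c=3) A(c=4)]
  8. access L: MISS. Cache: [L(c=1) N(c=3) A(c=4)]
  9. access M: MISS. Cache: [L(c=1) M(c=1) N(c=3) A(c=4)]
  10. access A: HIT, count now 5. Cache: [L(c=1) M(c=1) N(c=3) A(c=5)]
  11. access C: MISS. Cache: [L(c=1) M(c=1) C(c=1) N(c=3) A(c=5)]
  12. access A: HIT, count now 6. Cache: [L(c=1) M(c=1) C(c=1) N(c=3) A(c=6)]
  13. access A: HIT, count now 7. Cache: [L(c=1) M(c=1) C(c=1) N(c=3) A(c=7)]
  14. access M: HIT, count now 2. Cache: [L(c=1) C(c=1) M(c=2) N(c=3) A(c=7)]
  15. access Y: MISS. Cache: [L(c=1) C(c=1) Y(c=1) M(c=2) N(c=3) A(c=7)]
  16. access L: HIT, count now 2. Cache: [C(c=1) Y(c=1) M(c=2) L(c=2) N(c=3) A(c=7)]
  17. access A: HIT, count now 8. Cache: [C(c=1) Y(c=1) M(c=2) L(c=2) N(c=3) A(c=8)]
  18. access C: HIT, count now 2. Cache: [Y(c=1) M(c=2) L(c=2) C(c=2) N(c=3) A(c=8)]
  19. access B: MISS, evict Y(c=1). Cache: [B(c=1) M(c=2) L(c=2) C(c=2) N(c=3) A(c=8)]
Total: 12 hits, 7 misses, 1 evictions

Answer: B M L C N A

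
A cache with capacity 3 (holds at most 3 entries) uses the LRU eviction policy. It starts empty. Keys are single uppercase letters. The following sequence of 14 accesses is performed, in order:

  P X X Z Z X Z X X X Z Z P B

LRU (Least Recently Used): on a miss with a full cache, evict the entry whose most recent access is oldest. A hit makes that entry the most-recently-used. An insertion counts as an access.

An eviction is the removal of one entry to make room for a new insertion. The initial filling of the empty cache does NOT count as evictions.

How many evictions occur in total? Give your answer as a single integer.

Answer: 1

Derivation:
LRU simulation (capacity=3):
  1. access P: MISS. Cache (LRU->MRU): [P]
  2. access X: MISS. Cache (LRU->MRU): [P X]
  3. access X: HIT. Cache (LRU->MRU): [P X]
  4. access Z: MISS. Cache (LRU->MRU): [P X Z]
  5. access Z: HIT. Cache (LRU->MRU): [P X Z]
  6. access X: HIT. Cache (LRU->MRU): [P Z X]
  7. access Z: HIT. Cache (LRU->MRU): [P X Z]
  8. access X: HIT. Cache (LRU->MRU): [P Z X]
  9. access X: HIT. Cache (LRU->MRU): [P Z X]
  10. access X: HIT. Cache (LRU->MRU): [P Z X]
  11. access Z: HIT. Cache (LRU->MRU): [P X Z]
  12. access Z: HIT. Cache (LRU->MRU): [P X Z]
  13. access P: HIT. Cache (LRU->MRU): [X Z P]
  14. access B: MISS, evict X. Cache (LRU->MRU): [Z P B]
Total: 10 hits, 4 misses, 1 evictions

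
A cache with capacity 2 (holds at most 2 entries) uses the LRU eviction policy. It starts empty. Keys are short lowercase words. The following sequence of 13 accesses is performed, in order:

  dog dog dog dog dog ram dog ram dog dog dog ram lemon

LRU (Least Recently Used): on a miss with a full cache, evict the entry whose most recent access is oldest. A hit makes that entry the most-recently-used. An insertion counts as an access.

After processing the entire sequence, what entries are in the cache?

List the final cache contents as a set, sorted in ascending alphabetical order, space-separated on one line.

LRU simulation (capacity=2):
  1. access dog: MISS. Cache (LRU->MRU): [dog]
  2. access dog: HIT. Cache (LRU->MRU): [dog]
  3. access dog: HIT. Cache (LRU->MRU): [dog]
  4. access dog: HIT. Cache (LRU->MRU): [dog]
  5. access dog: HIT. Cache (LRU->MRU): [dog]
  6. access ram: MISS. Cache (LRU->MRU): [dog ram]
  7. access dog: HIT. Cache (LRU->MRU): [ram dog]
  8. access ram: HIT. Cache (LRU->MRU): [dog ram]
  9. access dog: HIT. Cache (LRU->MRU): [ram dog]
  10. access dog: HIT. Cache (LRU->MRU): [ram dog]
  11. access dog: HIT. Cache (LRU->MRU): [ram dog]
  12. access ram: HIT. Cache (LRU->MRU): [dog ram]
  13. access lemon: MISS, evict dog. Cache (LRU->MRU): [ram lemon]
Total: 10 hits, 3 misses, 1 evictions

Answer: lemon ram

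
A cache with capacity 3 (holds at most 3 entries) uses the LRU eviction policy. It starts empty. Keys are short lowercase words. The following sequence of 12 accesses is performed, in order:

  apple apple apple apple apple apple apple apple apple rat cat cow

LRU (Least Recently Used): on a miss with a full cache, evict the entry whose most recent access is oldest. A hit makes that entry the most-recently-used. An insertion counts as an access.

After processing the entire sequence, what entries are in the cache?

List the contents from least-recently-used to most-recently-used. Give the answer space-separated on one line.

Answer: rat cat cow

Derivation:
LRU simulation (capacity=3):
  1. access apple: MISS. Cache (LRU->MRU): [apple]
  2. access apple: HIT. Cache (LRU->MRU): [apple]
  3. access apple: HIT. Cache (LRU->MRU): [apple]
  4. access apple: HIT. Cache (LRU->MRU): [apple]
  5. access apple: HIT. Cache (LRU->MRU): [apple]
  6. access apple: HIT. Cache (LRU->MRU): [apple]
  7. access apple: HIT. Cache (LRU->MRU): [apple]
  8. access apple: HIT. Cache (LRU->MRU): [apple]
  9. access apple: HIT. Cache (LRU->MRU): [apple]
  10. access rat: MISS. Cache (LRU->MRU): [apple rat]
  11. access cat: MISS. Cache (LRU->MRU): [apple rat cat]
  12. access cow: MISS, evict apple. Cache (LRU->MRU): [rat cat cow]
Total: 8 hits, 4 misses, 1 evictions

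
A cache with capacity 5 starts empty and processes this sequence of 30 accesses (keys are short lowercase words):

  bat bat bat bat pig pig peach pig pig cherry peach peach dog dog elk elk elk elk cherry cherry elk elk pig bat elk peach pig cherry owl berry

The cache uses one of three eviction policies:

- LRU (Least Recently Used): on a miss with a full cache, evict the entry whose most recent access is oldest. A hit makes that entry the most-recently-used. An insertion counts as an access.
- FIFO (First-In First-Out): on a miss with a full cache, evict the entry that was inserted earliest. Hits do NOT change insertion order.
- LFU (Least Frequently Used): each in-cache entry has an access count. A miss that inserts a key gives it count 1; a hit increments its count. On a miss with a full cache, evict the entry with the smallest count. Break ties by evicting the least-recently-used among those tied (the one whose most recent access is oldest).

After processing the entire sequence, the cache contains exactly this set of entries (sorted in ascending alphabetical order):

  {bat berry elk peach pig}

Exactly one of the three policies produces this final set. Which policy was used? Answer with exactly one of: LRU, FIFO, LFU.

Simulating under each policy and comparing final sets:
  LRU: final set = {berry cherry owl peach pig} -> differs
  FIFO: final set = {bat berry elk owl pig} -> differs
  LFU: final set = {bat berry elk peach pig} -> MATCHES target
Only LFU produces the target set.

Answer: LFU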